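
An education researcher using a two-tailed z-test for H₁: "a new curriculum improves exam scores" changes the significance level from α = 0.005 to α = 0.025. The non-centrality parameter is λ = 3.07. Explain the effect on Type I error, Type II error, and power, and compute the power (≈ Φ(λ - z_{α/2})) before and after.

Increasing α from 0.005 to 0.025:
• Type I error rate increases (α is the Type I rate by definition).
• Critical value moves from z_{α/2} = 2.807 to 2.241, so power = Φ(λ - z_{α/2}) goes from Φ(3.07 - 2.807) = 0.604 to Φ(3.07 - 2.241) = 0.796.
• Type II error rate β = 1 - power therefore decreases (0.396 → 0.204).
Appropriate when false negatives are costly — here, keeping the old curriculum when the new one would have helped students.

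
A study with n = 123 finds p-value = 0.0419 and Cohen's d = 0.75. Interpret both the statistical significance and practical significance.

Statistically significant (p = 0.0419 < 0.05). Cohen's d = 0.75 indicates a medium effect size. Both statistical and practical significance should be considered.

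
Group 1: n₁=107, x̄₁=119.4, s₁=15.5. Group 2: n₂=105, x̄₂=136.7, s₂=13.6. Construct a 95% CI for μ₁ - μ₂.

Difference = -17.3. SE = √(15.5²/107 + 13.6²/105) = 2.002. CI = (-21.22, -13.38)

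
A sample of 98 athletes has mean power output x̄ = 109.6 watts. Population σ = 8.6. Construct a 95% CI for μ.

CI = x̄ ± z*(σ/√n) = 109.6 ± 1.96(8.6/√98) = 109.6 ± 1.7 = (107.9, 111.3)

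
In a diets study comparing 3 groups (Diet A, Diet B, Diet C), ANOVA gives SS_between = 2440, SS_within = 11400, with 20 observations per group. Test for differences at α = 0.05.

df_between = 2, df_within = 57. F = MS_between/MS_within = 1220.0/200.0 = 6.1. F_crit ≈ 3.159. Reject H₀. At least one mean differs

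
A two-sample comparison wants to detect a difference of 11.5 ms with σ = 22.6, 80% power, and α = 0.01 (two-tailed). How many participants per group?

n per group = 2(z_α/2 + z_β)²σ²/d² = 2×(2.576 + 0.84)²×22.6²/11.5² = 90.1 → n = 91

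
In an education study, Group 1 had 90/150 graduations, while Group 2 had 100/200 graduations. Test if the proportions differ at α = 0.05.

p̂₁ = 0.6, p̂₂ = 0.5, pooled p̂ = 0.543. z = 1.858. Critical: ±1.96. Fail to reject H₀.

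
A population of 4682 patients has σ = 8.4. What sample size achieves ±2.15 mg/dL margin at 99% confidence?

Without FPC: n₀ = (2.576×8.4/2.15)² = 101.292. With FPC: n = n₀N/(n₀+N-1) = 99.2 → n = 100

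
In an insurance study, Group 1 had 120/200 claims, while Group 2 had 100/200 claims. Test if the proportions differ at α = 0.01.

p̂₁ = 0.6, p̂₂ = 0.5, pooled p̂ = 0.55. z = 2.01. Critical: ±2.576. Fail to reject H₀.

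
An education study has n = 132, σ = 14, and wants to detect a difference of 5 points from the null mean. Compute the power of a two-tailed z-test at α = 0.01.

SE = σ/√n = 14/√132 = 1.219. Non-centrality λ = d/SE = 5/1.219 = 4.103. Power ≈ Φ(λ - z_{α/2}) = Φ(4.103 - 2.576) = Φ(1.527) = 0.937.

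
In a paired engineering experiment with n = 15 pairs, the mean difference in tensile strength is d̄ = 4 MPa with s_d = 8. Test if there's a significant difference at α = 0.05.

t = d̄/(s_d/√n) = 4/(8/√15) = 1.936. df = 14, critical t = ±2.145. Fail to reject H₀.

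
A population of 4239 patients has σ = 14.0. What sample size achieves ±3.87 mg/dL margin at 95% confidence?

Without FPC: n₀ = (1.96×14.0/3.87)² = 50.274. With FPC: n = n₀N/(n₀+N-1) = 49.7 → n = 50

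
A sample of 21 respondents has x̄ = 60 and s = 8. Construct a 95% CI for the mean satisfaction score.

CI = x̄ ± t*(s/√n) = 60 ± 2.086(8/√21) = (56.36, 63.64)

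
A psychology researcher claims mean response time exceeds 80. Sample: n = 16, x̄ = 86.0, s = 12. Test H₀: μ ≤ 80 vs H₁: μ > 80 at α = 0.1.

t = (86.0 - 80)/(12/√16) = 2.0, df = 15. Critical t = 1.341. Reject H₀.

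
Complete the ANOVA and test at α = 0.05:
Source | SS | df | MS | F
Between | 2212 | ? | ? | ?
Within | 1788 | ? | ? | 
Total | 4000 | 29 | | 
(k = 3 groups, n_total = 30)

df_between = 2, df_within = 27. MS_between = 1106.0, MS_within = 66.22. F = 16.701, F_crit ≈ 3.354. Reject H₀.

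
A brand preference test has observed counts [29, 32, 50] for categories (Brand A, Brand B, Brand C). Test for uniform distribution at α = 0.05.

Expected = 37 each. χ² = Σ(O-E)²/E = 6.973. df = 2, critical value = 5.991. Reject H₀.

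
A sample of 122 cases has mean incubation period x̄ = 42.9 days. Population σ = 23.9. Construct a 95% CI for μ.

CI = x̄ ± z*(σ/√n) = 42.9 ± 1.96(23.9/√122) = 42.9 ± 4.24 = (38.66, 47.14)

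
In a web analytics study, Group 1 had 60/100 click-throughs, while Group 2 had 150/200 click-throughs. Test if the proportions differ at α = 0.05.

p̂₁ = 0.6, p̂₂ = 0.75, pooled p̂ = 0.7. z = -2.673. Critical: ±1.96. Reject H₀.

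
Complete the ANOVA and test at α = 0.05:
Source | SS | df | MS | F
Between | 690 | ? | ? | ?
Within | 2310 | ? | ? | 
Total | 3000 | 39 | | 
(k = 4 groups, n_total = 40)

df_between = 3, df_within = 36. MS_between = 230.0, MS_within = 64.17. F = 3.584, F_crit ≈ 2.866. Reject H₀.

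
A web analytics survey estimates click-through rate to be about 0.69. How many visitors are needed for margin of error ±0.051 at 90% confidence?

n = z²p(1-p)/E² = 1.645²×0.69×0.31/0.051² = 222.5 → n = 223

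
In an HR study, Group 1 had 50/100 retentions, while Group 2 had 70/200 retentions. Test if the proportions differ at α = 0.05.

p̂₁ = 0.5, p̂₂ = 0.35, pooled p̂ = 0.4. z = 2.5. Critical: ±1.96. Reject H₀.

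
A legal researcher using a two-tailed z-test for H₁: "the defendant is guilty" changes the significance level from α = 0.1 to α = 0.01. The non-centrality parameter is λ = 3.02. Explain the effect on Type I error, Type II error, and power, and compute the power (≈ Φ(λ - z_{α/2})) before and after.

Decreasing α from 0.1 to 0.01:
• Type I error rate decreases (α is the Type I rate by definition).
• Critical value moves from z_{α/2} = 1.645 to 2.576, so power = Φ(λ - z_{α/2}) goes from Φ(3.02 - 1.645) = 0.915 to Φ(3.02 - 2.576) = 0.671.
• Type II error rate β = 1 - power therefore increases (0.085 → 0.329).
Appropriate when false positives are costly — here, convicting an innocent person.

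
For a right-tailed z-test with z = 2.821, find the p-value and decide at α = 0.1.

p = P(Z > 2.821) = 1 - Φ(2.821) ≈ 0.0024. Since p < 0.1, reject H₀ (significant) at α = 0.1.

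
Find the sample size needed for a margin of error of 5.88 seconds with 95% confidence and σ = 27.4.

n = (z*σ/E)² = (1.96×27.4/5.88)² = 83.4 → n = 84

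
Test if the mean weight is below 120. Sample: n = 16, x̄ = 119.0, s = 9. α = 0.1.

t = (119.0 - 120)/(9/√16) = -0.444, df = 15. Critical t = -1.341. Fail to reject H₀.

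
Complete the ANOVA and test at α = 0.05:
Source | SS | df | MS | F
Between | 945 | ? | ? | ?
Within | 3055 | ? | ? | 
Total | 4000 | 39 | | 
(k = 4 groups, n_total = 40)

df_between = 3, df_within = 36. MS_between = 315.0, MS_within = 84.86. F = 3.712, F_crit ≈ 2.866. Reject H₀.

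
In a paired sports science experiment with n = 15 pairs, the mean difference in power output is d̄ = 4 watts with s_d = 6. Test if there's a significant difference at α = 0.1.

t = d̄/(s_d/√n) = 4/(6/√15) = 2.582. df = 14, critical t = ±1.761. Reject H₀.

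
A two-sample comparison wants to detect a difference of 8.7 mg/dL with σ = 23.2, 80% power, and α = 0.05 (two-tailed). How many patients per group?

n per group = 2(z_α/2 + z_β)²σ²/d² = 2×(1.96 + 0.84)²×23.2²/8.7² = 111.5 → n = 112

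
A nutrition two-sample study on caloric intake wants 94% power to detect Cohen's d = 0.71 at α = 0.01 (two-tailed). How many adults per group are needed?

z_{α/2} = 2.576, z_β = Φ⁻¹(0.94) = 1.555. For medium effect (d = 0.71): n per group = 2(z_{α/2} + z_β)²/d² = 2(2.576 + 1.555)²/0.71² = 67.7 → 68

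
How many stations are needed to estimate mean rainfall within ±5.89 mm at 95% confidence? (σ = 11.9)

n = (z*σ/E)² = (1.96×11.9/5.89)² = 15.7 → n = 16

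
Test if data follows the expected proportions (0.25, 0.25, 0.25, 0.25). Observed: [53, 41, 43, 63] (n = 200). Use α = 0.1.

Expected: [50.0, 50.0, 50.0, 50.0]. χ² = 6.16. df = 3, critical = 6.251. Fail to reject H₀.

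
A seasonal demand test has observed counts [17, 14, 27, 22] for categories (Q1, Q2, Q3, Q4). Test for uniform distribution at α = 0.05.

Expected = 20 each. χ² = Σ(O-E)²/E = 4.9. df = 3, critical value = 7.815. Fail to reject H₀.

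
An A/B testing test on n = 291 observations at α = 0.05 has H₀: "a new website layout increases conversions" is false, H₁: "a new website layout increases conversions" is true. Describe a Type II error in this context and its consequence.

Type II error: failing to reject H₀ when it is false — concluding that a new website layout increases conversions is not supported when in fact it is. Consequence: discarding a layout that would have improved conversions — lost revenue.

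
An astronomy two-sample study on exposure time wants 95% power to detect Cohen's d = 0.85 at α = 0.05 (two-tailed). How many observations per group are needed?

z_{α/2} = 1.96, z_β = Φ⁻¹(0.95) = 1.645. For large effect (d = 0.85): n per group = 2(z_{α/2} + z_β)²/d² = 2(1.96 + 1.645)²/0.85² = 36.0 → 36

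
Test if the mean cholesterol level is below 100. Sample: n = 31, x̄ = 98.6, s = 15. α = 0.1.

t = (98.6 - 100)/(15/√31) = -0.52, df = 30. Critical t = -1.31. Fail to reject H₀.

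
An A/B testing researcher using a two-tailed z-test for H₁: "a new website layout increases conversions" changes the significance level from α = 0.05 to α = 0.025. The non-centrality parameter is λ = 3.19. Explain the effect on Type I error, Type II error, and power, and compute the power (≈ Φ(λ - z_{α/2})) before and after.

Decreasing α from 0.05 to 0.025:
• Type I error rate decreases (α is the Type I rate by definition).
• Critical value moves from z_{α/2} = 1.96 to 2.241, so power = Φ(λ - z_{α/2}) goes from Φ(3.19 - 1.96) = 0.891 to Φ(3.19 - 2.241) = 0.829.
• Type II error rate β = 1 - power therefore increases (0.109 → 0.171).
Appropriate when false positives are costly — here, rolling out a layout that doesn't actually help — wasted engineering effort.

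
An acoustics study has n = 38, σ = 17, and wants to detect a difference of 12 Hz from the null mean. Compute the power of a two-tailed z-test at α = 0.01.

SE = σ/√n = 17/√38 = 2.758. Non-centrality λ = d/SE = 12/2.758 = 4.351. Power ≈ Φ(λ - z_{α/2}) = Φ(4.351 - 2.576) = Φ(1.775) = 0.962.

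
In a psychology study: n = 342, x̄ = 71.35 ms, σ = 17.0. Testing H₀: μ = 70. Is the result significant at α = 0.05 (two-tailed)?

z = (71.35 - 70)/(17.0/√342) = 1.469. Since |z| ≤ 1.96, not significant at α = 0.05.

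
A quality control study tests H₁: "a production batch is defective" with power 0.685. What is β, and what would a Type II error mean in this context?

β = 1 - power = 1 - 0.685 = 0.315. A Type II error is failing to reject H₀ when H₀ is false (false negative) — here, failing to conclude that a production batch is defective when in fact it is true. Consequence: shipping a defective batch — faulty products reach customers.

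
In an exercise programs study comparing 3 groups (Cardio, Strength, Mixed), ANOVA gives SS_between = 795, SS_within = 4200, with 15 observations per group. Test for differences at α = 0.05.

df_between = 2, df_within = 42. F = MS_between/MS_within = 397.5/100.0 = 3.975. F_crit ≈ 3.22. Reject H₀. At least one mean differs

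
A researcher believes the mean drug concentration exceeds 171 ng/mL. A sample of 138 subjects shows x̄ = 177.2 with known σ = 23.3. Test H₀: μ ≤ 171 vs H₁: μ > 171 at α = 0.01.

z = 3.126. Critical value: 2.33. Reject H₀.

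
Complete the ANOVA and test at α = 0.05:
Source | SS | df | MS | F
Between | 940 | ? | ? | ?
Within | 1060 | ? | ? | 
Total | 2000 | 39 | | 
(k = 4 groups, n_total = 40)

df_between = 3, df_within = 36. MS_between = 313.33, MS_within = 29.44. F = 10.642, F_crit ≈ 2.866. Reject H₀.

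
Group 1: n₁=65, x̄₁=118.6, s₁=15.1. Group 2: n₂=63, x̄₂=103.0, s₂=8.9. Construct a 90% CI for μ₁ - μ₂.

Difference = 15.6. SE = √(15.1²/65 + 8.9²/63) = 2.183. CI = (12.01, 19.19)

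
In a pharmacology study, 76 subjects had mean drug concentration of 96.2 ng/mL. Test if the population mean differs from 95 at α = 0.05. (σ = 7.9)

z = (x̄ - μ₀)/(σ/√n) = (96.2 - 95)/(7.9/√76) = 1.324. Critical value: ±1.96. Since |1.324| ≤ 1.96, Fail to reject H₀.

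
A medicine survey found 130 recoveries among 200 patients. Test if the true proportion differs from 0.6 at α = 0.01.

p̂ = 0.65, p₀ = 0.6. z = (p̂ - p₀)/√(p₀(1-p₀)/n) = 1.443. Critical: ±2.576. Fail to reject H₀.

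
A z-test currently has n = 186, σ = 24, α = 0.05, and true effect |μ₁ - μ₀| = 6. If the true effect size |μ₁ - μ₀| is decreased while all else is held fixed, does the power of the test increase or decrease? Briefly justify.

Power decreases: a smaller true effect decreases the non-centrality λ = |μ₁ - μ₀|/(σ/√n).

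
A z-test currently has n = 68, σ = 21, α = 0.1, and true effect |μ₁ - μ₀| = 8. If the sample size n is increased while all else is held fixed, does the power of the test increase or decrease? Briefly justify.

Power increases: a larger n shrinks the standard error σ/√n, moving the sampling distribution under H₁ further from the critical value.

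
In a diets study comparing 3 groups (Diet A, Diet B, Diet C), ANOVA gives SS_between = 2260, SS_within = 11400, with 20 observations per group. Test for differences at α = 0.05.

df_between = 2, df_within = 57. F = MS_between/MS_within = 1130.0/200.0 = 5.65. F_crit ≈ 3.159. Reject H₀. At least one mean differs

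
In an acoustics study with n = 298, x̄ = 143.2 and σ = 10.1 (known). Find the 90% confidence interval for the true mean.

CI = x̄ ± z*(σ/√n) = 143.2 ± 1.645(10.1/√298) = 143.2 ± 0.96 = (142.24, 144.16)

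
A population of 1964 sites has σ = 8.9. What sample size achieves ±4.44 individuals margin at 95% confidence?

Without FPC: n₀ = (1.96×8.9/4.44)² = 15.436. With FPC: n = n₀N/(n₀+N-1) = 15.3 → n = 16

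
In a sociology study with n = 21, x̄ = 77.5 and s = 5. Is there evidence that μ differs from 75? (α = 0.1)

t = (x̄ - μ₀)/(s/√n) = (77.5 - 75)/(5/√21) = 2.291. df = 20, critical t = ±1.725. Reject H₀.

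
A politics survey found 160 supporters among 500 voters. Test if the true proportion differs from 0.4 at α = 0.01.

p̂ = 0.32, p₀ = 0.4. z = (p̂ - p₀)/√(p₀(1-p₀)/n) = -3.651. Critical: ±2.576. Reject H₀.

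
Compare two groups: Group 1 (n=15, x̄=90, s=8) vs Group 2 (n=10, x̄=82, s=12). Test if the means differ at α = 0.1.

Pooled sp = 9.76. t = 2.007, df = 23. Critical t = ±1.714. Reject H₀.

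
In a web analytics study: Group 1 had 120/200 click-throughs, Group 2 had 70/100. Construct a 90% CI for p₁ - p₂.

p̂₁ = 0.6, p̂₂ = 0.7. Difference = -0.1. CI = (-0.194, -0.006)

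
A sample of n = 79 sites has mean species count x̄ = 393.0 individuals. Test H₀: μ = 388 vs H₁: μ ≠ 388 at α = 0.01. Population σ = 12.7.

z = (x̄ - μ₀)/(σ/√n) = (393.0 - 388)/(12.7/√79) = 3.499. Critical value: ±2.576. Since |3.499| > 2.576, Reject H₀.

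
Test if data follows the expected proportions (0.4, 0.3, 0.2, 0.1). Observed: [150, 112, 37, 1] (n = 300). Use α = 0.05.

Expected: [120.0, 90.0, 60.0, 30.0]. χ² = 49.728. df = 3, critical = 7.815. Reject H₀.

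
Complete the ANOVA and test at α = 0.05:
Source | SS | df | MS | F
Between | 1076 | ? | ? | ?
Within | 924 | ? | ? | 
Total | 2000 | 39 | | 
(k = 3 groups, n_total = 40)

df_between = 2, df_within = 37. MS_between = 538.0, MS_within = 24.97. F = 21.543, F_crit ≈ 3.252. Reject H₀.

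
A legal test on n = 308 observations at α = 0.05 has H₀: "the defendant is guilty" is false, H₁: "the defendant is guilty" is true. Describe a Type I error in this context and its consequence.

Type I error: rejecting H₀ when it is true — concluding that the defendant is guilty when in fact it is not. Consequence: convicting an innocent person.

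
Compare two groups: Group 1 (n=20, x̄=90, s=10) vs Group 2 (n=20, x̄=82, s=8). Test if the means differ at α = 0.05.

Pooled sp = 9.06. t = 2.794, df = 38. Critical t = ±2.024. Reject H₀.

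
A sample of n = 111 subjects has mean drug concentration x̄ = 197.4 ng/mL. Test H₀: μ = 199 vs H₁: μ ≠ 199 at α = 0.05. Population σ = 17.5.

z = (x̄ - μ₀)/(σ/√n) = (197.4 - 199)/(17.5/√111) = -0.963. Critical value: ±1.96. Since |-0.963| ≤ 1.96, Fail to reject H₀.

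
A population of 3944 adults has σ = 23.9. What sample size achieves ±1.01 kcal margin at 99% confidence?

Without FPC: n₀ = (2.576×23.9/1.01)² = 3715.735. With FPC: n = n₀N/(n₀+N-1) = 1913.5 → n = 1914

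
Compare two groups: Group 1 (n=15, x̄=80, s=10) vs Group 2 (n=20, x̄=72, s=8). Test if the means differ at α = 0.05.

Pooled sp = 8.9. t = 2.631, df = 33. Critical t = ±2.035. Reject H₀.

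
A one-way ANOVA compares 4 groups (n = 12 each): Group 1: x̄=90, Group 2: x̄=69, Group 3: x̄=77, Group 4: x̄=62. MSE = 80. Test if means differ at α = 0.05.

Grand mean = 74.5. SS_between = 5196.0, MS_between = 1732.0. F = 21.65, F_crit ≈ 2.816. Reject H₀.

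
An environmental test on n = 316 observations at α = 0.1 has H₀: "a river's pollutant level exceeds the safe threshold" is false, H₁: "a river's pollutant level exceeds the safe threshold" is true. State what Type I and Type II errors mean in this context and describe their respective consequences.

Type I (false positive): concluding that a river's pollutant level exceeds the safe threshold when it is not — shutting down a compliant factory unnecessarily. Type II (false negative): failing to conclude that a river's pollutant level exceeds the safe threshold when it is — allowing unsafe pollution to continue. Which is costlier depends on domain priorities and is a judgement call rather than a statistical fact.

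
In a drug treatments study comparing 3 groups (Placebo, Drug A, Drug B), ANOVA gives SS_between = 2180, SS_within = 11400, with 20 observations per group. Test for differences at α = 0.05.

df_between = 2, df_within = 57. F = MS_between/MS_within = 1090.0/200.0 = 5.45. F_crit ≈ 3.159. Reject H₀. At least one mean differs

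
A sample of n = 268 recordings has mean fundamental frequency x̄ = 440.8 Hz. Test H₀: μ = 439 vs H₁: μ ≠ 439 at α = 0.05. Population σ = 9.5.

z = (x̄ - μ₀)/(σ/√n) = (440.8 - 439)/(9.5/√268) = 3.102. Critical value: ±1.96. Since |3.102| > 1.96, Reject H₀.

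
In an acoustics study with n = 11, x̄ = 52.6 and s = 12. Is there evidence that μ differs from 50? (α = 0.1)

t = (x̄ - μ₀)/(s/√n) = (52.6 - 50)/(12/√11) = 0.719. df = 10, critical t = ±1.812. Fail to reject H₀.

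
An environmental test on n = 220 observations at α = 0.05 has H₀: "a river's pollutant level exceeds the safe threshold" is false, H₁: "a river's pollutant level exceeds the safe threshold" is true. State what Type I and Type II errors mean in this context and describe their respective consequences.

Type I (false positive): concluding that a river's pollutant level exceeds the safe threshold when it is not — shutting down a compliant factory unnecessarily. Type II (false negative): failing to conclude that a river's pollutant level exceeds the safe threshold when it is — allowing unsafe pollution to continue. Which is costlier depends on domain priorities and is a judgement call rather than a statistical fact.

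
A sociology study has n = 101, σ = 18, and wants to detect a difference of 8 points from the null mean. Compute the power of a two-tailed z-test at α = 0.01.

SE = σ/√n = 18/√101 = 1.791. Non-centrality λ = d/SE = 8/1.791 = 4.467. Power ≈ Φ(λ - z_{α/2}) = Φ(4.467 - 2.576) = Φ(1.891) = 0.971.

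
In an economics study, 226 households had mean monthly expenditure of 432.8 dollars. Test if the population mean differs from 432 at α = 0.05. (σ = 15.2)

z = (x̄ - μ₀)/(σ/√n) = (432.8 - 432)/(15.2/√226) = 0.791. Critical value: ±1.96. Since |0.791| ≤ 1.96, Fail to reject H₀.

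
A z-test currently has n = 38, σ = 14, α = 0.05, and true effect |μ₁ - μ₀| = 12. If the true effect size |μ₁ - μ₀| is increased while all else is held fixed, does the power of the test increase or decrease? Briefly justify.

Power increases: a larger true effect increases the non-centrality λ = |μ₁ - μ₀|/(σ/√n).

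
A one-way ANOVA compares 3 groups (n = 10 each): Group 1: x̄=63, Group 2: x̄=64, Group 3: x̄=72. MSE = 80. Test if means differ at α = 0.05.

Grand mean = 66.33. SS_between = 486.67, MS_between = 243.33. F = 3.042, F_crit ≈ 3.354. Fail to reject H₀.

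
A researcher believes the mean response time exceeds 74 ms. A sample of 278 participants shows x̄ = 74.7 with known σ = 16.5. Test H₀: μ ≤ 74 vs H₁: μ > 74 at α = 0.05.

z = 0.707. Critical value: 1.645. Fail to reject H₀.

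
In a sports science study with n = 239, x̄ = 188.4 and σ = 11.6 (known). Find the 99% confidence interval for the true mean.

CI = x̄ ± z*(σ/√n) = 188.4 ± 2.576(11.6/√239) = 188.4 ± 1.93 = (186.47, 190.33)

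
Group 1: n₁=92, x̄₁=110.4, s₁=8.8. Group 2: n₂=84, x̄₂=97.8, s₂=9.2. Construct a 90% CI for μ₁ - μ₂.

Difference = 12.6. SE = √(8.8²/92 + 9.2²/84) = 1.36. CI = (10.36, 14.84)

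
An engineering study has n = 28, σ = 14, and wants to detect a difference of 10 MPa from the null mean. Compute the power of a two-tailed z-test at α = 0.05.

SE = σ/√n = 14/√28 = 2.646. Non-centrality λ = d/SE = 10/2.646 = 3.78. Power ≈ Φ(λ - z_{α/2}) = Φ(3.78 - 1.96) = Φ(1.82) = 0.966.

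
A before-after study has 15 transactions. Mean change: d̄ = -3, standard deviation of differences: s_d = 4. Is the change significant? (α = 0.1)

t = d̄/(s_d/√n) = -3/(4/√15) = -2.905. df = 14, critical t = ±1.761. Reject H₀.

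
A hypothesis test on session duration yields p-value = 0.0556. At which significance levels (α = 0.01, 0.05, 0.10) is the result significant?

p = 0.0556. Significant at: α = 0.1.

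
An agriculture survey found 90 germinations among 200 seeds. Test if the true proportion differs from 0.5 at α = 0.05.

p̂ = 0.45, p₀ = 0.5. z = (p̂ - p₀)/√(p₀(1-p₀)/n) = -1.414. Critical: ±1.96. Fail to reject H₀.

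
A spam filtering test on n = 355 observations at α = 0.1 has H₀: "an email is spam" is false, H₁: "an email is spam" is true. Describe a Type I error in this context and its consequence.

Type I error: rejecting H₀ when it is true — concluding that an email is spam when in fact it is not. Consequence: a legitimate email is sent to the spam folder and the user misses it.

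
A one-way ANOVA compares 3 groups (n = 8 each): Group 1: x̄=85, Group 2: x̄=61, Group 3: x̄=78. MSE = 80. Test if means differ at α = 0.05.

Grand mean = 74.67. SS_between = 2437.33, MS_between = 1218.67. F = 15.233, F_crit ≈ 3.467. Reject H₀.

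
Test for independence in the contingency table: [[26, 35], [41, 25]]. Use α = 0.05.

χ² = 4.836. df = 1, critical = 3.841. Reject H₀. Variables are dependent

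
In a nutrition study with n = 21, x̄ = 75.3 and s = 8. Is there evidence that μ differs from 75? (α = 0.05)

t = (x̄ - μ₀)/(s/√n) = (75.3 - 75)/(8/√21) = 0.172. df = 20, critical t = ±2.086. Fail to reject H₀.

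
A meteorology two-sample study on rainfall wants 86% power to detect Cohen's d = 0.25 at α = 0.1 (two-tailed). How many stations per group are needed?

z_{α/2} = 1.645, z_β = Φ⁻¹(0.86) = 1.08. For small effect (d = 0.25): n per group = 2(z_{α/2} + z_β)²/d² = 2(1.645 + 1.08)²/0.25² = 237.6 → 238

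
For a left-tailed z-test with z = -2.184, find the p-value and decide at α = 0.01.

p = P(Z < -2.184) = Φ(-2.184) ≈ 0.0145. Since p ≥ 0.01, fail to reject H₀ (not significant) at α = 0.01.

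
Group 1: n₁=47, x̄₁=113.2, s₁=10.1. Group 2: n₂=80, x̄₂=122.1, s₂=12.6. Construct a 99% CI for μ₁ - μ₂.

Difference = -8.9. SE = √(10.1²/47 + 12.6²/80) = 2.038. CI = (-14.15, -3.65)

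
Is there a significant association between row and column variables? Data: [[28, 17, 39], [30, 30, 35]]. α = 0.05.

χ² = 3.217. df = 2, critical = 5.991. Fail to reject H₀. No evidence of dependence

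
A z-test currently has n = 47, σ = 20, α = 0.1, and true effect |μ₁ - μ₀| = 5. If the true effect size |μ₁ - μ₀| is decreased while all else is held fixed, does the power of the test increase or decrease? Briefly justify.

Power decreases: a smaller true effect decreases the non-centrality λ = |μ₁ - μ₀|/(σ/√n).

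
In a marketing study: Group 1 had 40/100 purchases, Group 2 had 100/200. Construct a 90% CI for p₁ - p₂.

p̂₁ = 0.4, p̂₂ = 0.5. Difference = -0.1. CI = (-0.199, -0.001)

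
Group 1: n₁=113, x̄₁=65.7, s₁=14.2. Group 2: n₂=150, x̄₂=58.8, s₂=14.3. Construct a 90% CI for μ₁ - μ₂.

Difference = 6.9. SE = √(14.2²/113 + 14.3²/150) = 1.774. CI = (3.98, 9.82)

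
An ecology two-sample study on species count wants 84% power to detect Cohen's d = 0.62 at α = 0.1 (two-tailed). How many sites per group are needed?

z_{α/2} = 1.645, z_β = Φ⁻¹(0.84) = 0.994. For medium effect (d = 0.62): n per group = 2(z_{α/2} + z_β)²/d² = 2(1.645 + 0.994)²/0.62² = 36.2 → 37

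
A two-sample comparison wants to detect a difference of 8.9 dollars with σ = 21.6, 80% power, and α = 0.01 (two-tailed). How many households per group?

n per group = 2(z_α/2 + z_β)²σ²/d² = 2×(2.576 + 0.84)²×21.6²/8.9² = 137.5 → n = 138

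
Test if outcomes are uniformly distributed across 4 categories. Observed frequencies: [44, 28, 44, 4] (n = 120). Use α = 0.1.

Expected = 30 each. χ² = Σ(O-E)²/E = 35.733. df = 3, critical value = 6.251. Reject H₀.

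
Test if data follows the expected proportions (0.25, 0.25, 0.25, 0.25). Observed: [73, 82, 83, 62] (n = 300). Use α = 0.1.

Expected: [75.0, 75.0, 75.0, 75.0]. χ² = 3.813. df = 3, critical = 6.251. Fail to reject H₀.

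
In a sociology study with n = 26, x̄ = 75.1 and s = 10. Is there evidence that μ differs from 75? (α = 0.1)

t = (x̄ - μ₀)/(s/√n) = (75.1 - 75)/(10/√26) = 0.051. df = 25, critical t = ±1.708. Fail to reject H₀.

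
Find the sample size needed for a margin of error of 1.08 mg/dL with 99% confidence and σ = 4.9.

n = (z*σ/E)² = (2.576×4.9/1.08)² = 136.6 → n = 137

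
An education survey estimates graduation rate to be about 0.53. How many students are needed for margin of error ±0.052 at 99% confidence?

n = z²p(1-p)/E² = 2.576²×0.53×0.47/0.052² = 611.3 → n = 612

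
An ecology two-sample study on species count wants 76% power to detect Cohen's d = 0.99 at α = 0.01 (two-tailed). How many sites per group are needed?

z_{α/2} = 2.576, z_β = Φ⁻¹(0.76) = 0.706. For large effect (d = 0.99): n per group = 2(z_{α/2} + z_β)²/d² = 2(2.576 + 0.706)²/0.99² = 22.0 → 22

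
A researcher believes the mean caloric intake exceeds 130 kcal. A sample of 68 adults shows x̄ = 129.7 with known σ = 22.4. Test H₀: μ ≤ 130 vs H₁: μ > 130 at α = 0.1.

z = -0.11. Critical value: 1.28. Fail to reject H₀.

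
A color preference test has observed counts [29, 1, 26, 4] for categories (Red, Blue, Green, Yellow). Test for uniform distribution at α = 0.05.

Expected = 15 each. χ² = Σ(O-E)²/E = 42.267. df = 3, critical value = 7.815. Reject H₀.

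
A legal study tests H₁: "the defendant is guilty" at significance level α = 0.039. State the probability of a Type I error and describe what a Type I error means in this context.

P(Type I error) = α = 0.039. A Type I error is rejecting H₀ when H₀ is actually true (false positive) — here, concluding that the defendant is guilty when in fact this is not the case. Consequence: convicting an innocent person.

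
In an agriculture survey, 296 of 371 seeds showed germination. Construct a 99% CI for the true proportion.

p̂ = 0.798. CI = p̂ ± z*√(p̂(1-p̂)/n) = (0.744, 0.852)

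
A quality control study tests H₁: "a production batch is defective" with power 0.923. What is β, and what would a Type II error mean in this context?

β = 1 - power = 1 - 0.923 = 0.077. A Type II error is failing to reject H₀ when H₀ is false (false negative) — here, failing to conclude that a production batch is defective when in fact it is true. Consequence: shipping a defective batch — faulty products reach customers.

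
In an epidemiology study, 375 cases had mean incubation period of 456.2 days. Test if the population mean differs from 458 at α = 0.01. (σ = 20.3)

z = (x̄ - μ₀)/(σ/√n) = (456.2 - 458)/(20.3/√375) = -1.717. Critical value: ±2.576. Since |-1.717| ≤ 2.576, Fail to reject H₀.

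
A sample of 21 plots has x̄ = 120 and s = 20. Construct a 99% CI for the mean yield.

CI = x̄ ± t*(s/√n) = 120 ± 2.845(20/√21) = (107.58, 132.42)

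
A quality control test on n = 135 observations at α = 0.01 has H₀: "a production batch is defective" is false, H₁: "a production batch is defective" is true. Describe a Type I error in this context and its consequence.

Type I error: rejecting H₀ when it is true — concluding that a production batch is defective when in fact it is not. Consequence: scrapping a good batch — wasted material and cost for no reason.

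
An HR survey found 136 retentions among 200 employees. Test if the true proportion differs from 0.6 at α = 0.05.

p̂ = 0.68, p₀ = 0.6. z = (p̂ - p₀)/√(p₀(1-p₀)/n) = 2.309. Critical: ±1.96. Reject H₀.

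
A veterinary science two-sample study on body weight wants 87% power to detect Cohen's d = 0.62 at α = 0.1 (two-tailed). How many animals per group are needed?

z_{α/2} = 1.645, z_β = Φ⁻¹(0.87) = 1.126. For medium effect (d = 0.62): n per group = 2(z_{α/2} + z_β)²/d² = 2(1.645 + 1.126)²/0.62² = 40.0 → 40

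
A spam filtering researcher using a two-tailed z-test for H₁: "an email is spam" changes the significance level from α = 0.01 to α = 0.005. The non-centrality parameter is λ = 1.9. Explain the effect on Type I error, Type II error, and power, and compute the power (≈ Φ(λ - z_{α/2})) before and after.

Decreasing α from 0.01 to 0.005:
• Type I error rate decreases (α is the Type I rate by definition).
• Critical value moves from z_{α/2} = 2.576 to 2.807, so power = Φ(λ - z_{α/2}) goes from Φ(1.9 - 2.576) = 0.25 to Φ(1.9 - 2.807) = 0.182.
• Type II error rate β = 1 - power therefore increases (0.75 → 0.818).
Appropriate when false positives are costly — here, a legitimate email is sent to the spam folder and the user misses it.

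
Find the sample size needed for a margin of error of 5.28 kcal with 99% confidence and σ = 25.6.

n = (z*σ/E)² = (2.576×25.6/5.28)² = 156.0 → n = 156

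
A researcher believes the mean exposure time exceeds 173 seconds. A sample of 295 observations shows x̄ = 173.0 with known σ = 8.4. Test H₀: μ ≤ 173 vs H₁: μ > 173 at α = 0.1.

z = 0.0. Critical value: 1.28. Fail to reject H₀.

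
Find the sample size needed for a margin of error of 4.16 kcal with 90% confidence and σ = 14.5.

n = (z*σ/E)² = (1.645×14.5/4.16)² = 32.9 → n = 33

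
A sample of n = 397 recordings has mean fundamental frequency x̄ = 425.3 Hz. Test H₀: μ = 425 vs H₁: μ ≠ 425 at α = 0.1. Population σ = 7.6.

z = (x̄ - μ₀)/(σ/√n) = (425.3 - 425)/(7.6/√397) = 0.787. Critical value: ±1.645. Since |0.787| ≤ 1.645, Fail to reject H₀.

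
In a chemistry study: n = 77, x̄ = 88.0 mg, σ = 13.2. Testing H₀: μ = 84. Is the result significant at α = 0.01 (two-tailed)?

z = (88.0 - 84)/(13.2/√77) = 2.659. Since |z| > 2.576, significant at α = 0.01.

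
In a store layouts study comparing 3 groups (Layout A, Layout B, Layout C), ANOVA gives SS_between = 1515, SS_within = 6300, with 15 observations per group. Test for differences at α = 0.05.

df_between = 2, df_within = 42. F = MS_between/MS_within = 757.5/150.0 = 5.05. F_crit ≈ 3.22. Reject H₀. At least one mean differs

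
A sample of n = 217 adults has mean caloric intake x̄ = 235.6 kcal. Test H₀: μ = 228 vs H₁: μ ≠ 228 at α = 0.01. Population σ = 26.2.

z = (x̄ - μ₀)/(σ/√n) = (235.6 - 228)/(26.2/√217) = 4.273. Critical value: ±2.576. Since |4.273| > 2.576, Reject H₀.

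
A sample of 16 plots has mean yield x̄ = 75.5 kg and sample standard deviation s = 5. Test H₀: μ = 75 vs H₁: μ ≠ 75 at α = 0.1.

t = (x̄ - μ₀)/(s/√n) = (75.5 - 75)/(5/√16) = 0.4. df = 15, critical t = ±1.753. Fail to reject H₀.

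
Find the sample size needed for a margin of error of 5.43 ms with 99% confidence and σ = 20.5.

n = (z*σ/E)² = (2.576×20.5/5.43)² = 94.6 → n = 95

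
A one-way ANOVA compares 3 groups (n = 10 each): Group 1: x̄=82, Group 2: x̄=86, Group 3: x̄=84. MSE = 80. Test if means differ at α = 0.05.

Grand mean = 84.0. SS_between = 80.0, MS_between = 40.0. F = 0.5, F_crit ≈ 3.354. Fail to reject H₀.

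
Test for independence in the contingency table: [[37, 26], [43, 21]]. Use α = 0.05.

χ² = 0.974. df = 1, critical = 3.841. Fail to reject H₀. No evidence of dependence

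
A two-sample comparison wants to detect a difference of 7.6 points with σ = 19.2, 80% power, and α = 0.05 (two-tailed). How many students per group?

n per group = 2(z_α/2 + z_β)²σ²/d² = 2×(1.96 + 0.84)²×19.2²/7.6² = 100.1 → n = 101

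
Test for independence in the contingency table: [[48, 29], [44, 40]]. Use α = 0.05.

χ² = 1.626. df = 1, critical = 3.841. Fail to reject H₀. No evidence of dependence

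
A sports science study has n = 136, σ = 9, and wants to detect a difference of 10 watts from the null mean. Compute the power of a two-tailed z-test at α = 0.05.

SE = σ/√n = 9/√136 = 0.772. Non-centrality λ = d/SE = 10/0.772 = 12.958. Power ≈ Φ(λ - z_{α/2}) = Φ(12.958 - 1.96) = Φ(10.998) = 1.0.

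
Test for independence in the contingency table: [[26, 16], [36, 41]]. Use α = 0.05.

χ² = 2.5. df = 1, critical = 3.841. Fail to reject H₀. No evidence of dependence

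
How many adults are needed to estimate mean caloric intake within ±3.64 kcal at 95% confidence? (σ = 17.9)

n = (z*σ/E)² = (1.96×17.9/3.64)² = 92.9 → n = 93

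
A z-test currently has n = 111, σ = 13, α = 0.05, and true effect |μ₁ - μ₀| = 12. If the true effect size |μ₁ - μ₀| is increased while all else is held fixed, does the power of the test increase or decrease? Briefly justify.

Power increases: a larger true effect increases the non-centrality λ = |μ₁ - μ₀|/(σ/√n).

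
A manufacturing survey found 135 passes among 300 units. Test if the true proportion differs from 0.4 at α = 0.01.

p̂ = 0.45, p₀ = 0.4. z = (p̂ - p₀)/√(p₀(1-p₀)/n) = 1.768. Critical: ±2.576. Fail to reject H₀.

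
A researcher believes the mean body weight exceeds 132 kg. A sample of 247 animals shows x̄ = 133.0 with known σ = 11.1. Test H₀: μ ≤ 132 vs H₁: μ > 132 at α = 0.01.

z = 1.416. Critical value: 2.33. Fail to reject H₀.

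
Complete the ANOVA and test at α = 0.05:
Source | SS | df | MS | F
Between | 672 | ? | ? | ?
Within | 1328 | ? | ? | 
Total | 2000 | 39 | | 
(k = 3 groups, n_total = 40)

df_between = 2, df_within = 37. MS_between = 336.0, MS_within = 35.89. F = 9.361, F_crit ≈ 3.252. Reject H₀.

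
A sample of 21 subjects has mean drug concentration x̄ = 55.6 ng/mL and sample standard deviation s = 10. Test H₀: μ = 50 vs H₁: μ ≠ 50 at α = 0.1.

t = (x̄ - μ₀)/(s/√n) = (55.6 - 50)/(10/√21) = 2.566. df = 20, critical t = ±1.725. Reject H₀.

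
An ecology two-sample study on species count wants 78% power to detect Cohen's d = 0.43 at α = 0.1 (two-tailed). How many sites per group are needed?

z_{α/2} = 1.645, z_β = Φ⁻¹(0.78) = 0.772. For small effect (d = 0.43): n per group = 2(z_{α/2} + z_β)²/d² = 2(1.645 + 0.772)²/0.43² = 63.2 → 64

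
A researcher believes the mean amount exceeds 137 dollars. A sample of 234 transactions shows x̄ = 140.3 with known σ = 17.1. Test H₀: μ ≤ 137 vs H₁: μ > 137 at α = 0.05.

z = 2.952. Critical value: 1.645. Reject H₀.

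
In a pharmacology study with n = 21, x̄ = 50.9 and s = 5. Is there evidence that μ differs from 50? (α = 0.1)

t = (x̄ - μ₀)/(s/√n) = (50.9 - 50)/(5/√21) = 0.825. df = 20, critical t = ±1.725. Fail to reject H₀.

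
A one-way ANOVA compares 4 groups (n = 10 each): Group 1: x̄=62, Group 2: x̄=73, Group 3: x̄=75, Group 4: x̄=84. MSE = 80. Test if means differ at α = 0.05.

Grand mean = 73.5. SS_between = 2450.0, MS_between = 816.67. F = 10.208, F_crit ≈ 2.866. Reject H₀.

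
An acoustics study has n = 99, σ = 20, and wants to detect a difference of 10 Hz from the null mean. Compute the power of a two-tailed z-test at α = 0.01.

SE = σ/√n = 20/√99 = 2.01. Non-centrality λ = d/SE = 10/2.01 = 4.975. Power ≈ Φ(λ - z_{α/2}) = Φ(4.975 - 2.576) = Φ(2.399) = 0.992.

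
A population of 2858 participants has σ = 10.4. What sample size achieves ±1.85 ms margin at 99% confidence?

Without FPC: n₀ = (2.576×10.4/1.85)² = 209.708. With FPC: n = n₀N/(n₀+N-1) = 195.4 → n = 196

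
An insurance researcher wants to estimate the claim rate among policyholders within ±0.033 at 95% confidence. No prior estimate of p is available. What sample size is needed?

Conservative approach: use p = 0.5 (maximizes p(1-p) = 0.25). n = z²(0.25)/E² = 1.96²×0.25/0.033² = 881.9 → n = 882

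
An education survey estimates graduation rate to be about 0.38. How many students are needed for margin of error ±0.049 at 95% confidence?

n = z²p(1-p)/E² = 1.96²×0.38×0.62/0.049² = 377.0 → n = 377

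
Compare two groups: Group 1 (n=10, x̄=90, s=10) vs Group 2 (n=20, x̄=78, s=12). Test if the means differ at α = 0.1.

Pooled sp = 11.4. t = 2.719, df = 28. Critical t = ±1.701. Reject H₀.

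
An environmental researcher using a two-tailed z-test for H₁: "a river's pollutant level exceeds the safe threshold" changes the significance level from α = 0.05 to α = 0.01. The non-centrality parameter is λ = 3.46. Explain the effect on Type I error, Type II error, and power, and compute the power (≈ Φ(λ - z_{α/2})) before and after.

Decreasing α from 0.05 to 0.01:
• Type I error rate decreases (α is the Type I rate by definition).
• Critical value moves from z_{α/2} = 1.96 to 2.576, so power = Φ(λ - z_{α/2}) goes from Φ(3.46 - 1.96) = 0.933 to Φ(3.46 - 2.576) = 0.812.
• Type II error rate β = 1 - power therefore increases (0.067 → 0.188).
Appropriate when false positives are costly — here, shutting down a compliant factory unnecessarily.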